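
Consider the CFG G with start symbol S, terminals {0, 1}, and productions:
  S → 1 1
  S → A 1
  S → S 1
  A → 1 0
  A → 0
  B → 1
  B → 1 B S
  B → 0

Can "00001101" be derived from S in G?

no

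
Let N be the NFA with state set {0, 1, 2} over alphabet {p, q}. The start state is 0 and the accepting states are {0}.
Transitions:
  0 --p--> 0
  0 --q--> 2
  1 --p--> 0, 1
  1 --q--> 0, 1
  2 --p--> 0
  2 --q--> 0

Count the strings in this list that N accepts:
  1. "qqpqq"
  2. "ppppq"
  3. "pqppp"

"qqpqq": accepted
"ppppq": rejected
"pqppp": accepted

2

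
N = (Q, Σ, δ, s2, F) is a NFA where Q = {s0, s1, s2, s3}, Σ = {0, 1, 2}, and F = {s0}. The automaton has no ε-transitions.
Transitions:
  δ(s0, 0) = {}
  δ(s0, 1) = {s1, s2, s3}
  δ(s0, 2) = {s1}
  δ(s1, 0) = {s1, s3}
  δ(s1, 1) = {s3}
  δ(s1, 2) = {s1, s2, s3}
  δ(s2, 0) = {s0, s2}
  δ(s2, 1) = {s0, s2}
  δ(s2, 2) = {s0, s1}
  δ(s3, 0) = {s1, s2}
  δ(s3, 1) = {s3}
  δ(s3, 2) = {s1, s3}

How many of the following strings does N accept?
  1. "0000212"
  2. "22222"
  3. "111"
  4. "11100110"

4

"0000212": accepted
"22222": accepted
"111": accepted
"11100110": accepted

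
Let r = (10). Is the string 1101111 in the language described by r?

No split of 1101111 into u·v has 1 matching u and 0 matching v.

no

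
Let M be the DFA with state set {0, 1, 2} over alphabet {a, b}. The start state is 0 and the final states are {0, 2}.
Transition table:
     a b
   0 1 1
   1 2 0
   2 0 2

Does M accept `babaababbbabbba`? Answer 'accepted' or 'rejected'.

0 --b--> 1
1 --a--> 2
2 --b--> 2
2 --a--> 0
0 --a--> 1
1 --b--> 0
0 --a--> 1
1 --b--> 0
0 --b--> 1
1 --b--> 0
0 --a--> 1
1 --b--> 0
0 --b--> 1
1 --b--> 0
0 --a--> 1
End in state 1, which is not an accepting state.

rejected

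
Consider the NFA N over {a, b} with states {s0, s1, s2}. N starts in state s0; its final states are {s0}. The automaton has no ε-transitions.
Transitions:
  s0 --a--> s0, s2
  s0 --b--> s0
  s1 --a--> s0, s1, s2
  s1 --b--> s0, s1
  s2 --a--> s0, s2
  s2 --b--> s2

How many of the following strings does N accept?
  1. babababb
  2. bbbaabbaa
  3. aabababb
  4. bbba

babababb: accepted
bbbaabbaa: accepted
aabababb: accepted
bbba: accepted

4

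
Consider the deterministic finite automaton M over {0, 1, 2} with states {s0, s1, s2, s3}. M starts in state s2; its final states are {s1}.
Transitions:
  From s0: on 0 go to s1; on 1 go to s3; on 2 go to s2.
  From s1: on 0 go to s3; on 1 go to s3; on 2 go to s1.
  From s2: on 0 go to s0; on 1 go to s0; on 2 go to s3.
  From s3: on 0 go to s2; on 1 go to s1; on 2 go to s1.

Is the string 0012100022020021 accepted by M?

s2 --0--> s0
s0 --0--> s1
s1 --1--> s3
s3 --2--> s1
s1 --1--> s3
s3 --0--> s2
s2 --0--> s0
s0 --0--> s1
s1 --2--> s1
s1 --2--> s1
s1 --0--> s3
s3 --2--> s1
s1 --0--> s3
s3 --0--> s2
s2 --2--> s3
s3 --1--> s1
End in state s1, which is an accepting state.

accepted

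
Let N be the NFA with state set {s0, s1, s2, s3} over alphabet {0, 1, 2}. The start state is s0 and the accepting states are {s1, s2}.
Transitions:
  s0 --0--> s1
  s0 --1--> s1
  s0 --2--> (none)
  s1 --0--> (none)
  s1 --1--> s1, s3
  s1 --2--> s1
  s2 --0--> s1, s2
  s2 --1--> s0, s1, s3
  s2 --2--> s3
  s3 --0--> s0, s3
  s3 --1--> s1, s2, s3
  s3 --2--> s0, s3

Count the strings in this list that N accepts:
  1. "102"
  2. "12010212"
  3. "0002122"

0

"102": rejected
"12010212": rejected
"0002122": rejected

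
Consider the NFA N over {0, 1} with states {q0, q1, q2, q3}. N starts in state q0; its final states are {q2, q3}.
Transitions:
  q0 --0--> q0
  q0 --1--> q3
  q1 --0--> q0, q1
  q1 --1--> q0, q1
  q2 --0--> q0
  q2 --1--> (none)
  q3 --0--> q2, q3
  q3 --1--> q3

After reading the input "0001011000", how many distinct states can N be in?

3

Start: {q0}
read 0: {q0}
read 0: {q0}
read 0: {q0}
read 1: {q3}
read 0: {q2, q3}
read 1: {q3}
read 1: {q3}
read 0: {q2, q3}
read 0: {q0, q2, q3}
read 0: {q0, q2, q3}
Final reachable set {q0, q2, q3} has 3 states.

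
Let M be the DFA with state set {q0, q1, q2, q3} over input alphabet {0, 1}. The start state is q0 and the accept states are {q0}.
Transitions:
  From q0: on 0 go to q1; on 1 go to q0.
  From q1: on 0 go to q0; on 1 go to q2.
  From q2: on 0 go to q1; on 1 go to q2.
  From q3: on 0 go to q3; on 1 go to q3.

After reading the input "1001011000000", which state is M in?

q0

q0 --1--> q0
q0 --0--> q1
q1 --0--> q0
q0 --1--> q0
q0 --0--> q1
q1 --1--> q2
q2 --1--> q2
q2 --0--> q1
q1 --0--> q0
q0 --0--> q1
q1 --0--> q0
q0 --0--> q1
q1 --0--> q0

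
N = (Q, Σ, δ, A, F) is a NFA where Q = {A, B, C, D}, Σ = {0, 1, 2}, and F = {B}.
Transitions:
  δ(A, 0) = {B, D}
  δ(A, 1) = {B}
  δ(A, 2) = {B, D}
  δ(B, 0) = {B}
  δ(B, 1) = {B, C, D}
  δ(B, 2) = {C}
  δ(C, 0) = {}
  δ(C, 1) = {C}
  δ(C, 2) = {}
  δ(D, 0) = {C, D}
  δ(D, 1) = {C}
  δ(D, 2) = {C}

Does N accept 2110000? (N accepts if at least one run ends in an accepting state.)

accepted

Start: {A}
read 2: {B, D}
read 1: {B, C, D}
read 1: {B, C, D}
read 0: {B, C, D}
read 0: {B, C, D}
read 0: {B, C, D}
read 0: {B, C, D}
Reachable ∩ accepting = {B} — nonempty.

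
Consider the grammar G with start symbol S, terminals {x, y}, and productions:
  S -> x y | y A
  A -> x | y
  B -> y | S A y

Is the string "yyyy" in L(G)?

no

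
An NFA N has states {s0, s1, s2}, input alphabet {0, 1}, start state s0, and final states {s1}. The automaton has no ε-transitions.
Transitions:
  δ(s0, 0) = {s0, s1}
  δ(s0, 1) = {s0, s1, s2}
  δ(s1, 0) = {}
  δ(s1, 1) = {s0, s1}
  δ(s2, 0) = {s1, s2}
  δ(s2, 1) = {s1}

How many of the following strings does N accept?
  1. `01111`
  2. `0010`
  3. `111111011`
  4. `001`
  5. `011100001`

5

`01111`: accepted
`0010`: accepted
`111111011`: accepted
`001`: accepted
`011100001`: accepted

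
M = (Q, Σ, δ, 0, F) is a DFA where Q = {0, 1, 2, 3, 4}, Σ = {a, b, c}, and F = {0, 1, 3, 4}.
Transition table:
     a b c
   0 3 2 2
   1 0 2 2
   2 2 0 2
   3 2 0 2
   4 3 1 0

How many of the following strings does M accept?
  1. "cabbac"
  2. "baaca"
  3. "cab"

"cabbac": rejected
"baaca": rejected
"cab": accepted

1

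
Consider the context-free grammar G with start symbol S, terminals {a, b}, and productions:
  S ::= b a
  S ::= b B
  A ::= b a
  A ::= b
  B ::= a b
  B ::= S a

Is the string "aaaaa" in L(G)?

no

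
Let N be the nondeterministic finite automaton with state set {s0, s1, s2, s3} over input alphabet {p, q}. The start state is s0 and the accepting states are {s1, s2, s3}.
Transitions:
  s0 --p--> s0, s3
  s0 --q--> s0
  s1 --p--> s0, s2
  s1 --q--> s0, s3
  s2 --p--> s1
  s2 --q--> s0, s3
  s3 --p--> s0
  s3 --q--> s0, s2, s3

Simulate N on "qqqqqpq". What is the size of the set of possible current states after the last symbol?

Start: {s0}
read q: {s0}
read q: {s0}
read q: {s0}
read q: {s0}
read q: {s0}
read p: {s0, s3}
read q: {s0, s2, s3}
Final reachable set {s0, s2, s3} has 3 states.

3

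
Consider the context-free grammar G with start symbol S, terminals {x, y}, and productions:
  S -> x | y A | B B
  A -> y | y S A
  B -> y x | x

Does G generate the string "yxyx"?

yes

S ⇒ BB ⇒ yxB ⇒ yxyx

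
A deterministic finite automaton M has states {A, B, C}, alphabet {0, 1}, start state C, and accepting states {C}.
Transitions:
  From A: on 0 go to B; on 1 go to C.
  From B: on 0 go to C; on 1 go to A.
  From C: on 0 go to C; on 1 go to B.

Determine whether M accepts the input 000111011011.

accepted

C --0--> C
C --0--> C
C --0--> C
C --1--> B
B --1--> A
A --1--> C
C --0--> C
C --1--> B
B --1--> A
A --0--> B
B --1--> A
A --1--> C
End in state C, which is an accepting state.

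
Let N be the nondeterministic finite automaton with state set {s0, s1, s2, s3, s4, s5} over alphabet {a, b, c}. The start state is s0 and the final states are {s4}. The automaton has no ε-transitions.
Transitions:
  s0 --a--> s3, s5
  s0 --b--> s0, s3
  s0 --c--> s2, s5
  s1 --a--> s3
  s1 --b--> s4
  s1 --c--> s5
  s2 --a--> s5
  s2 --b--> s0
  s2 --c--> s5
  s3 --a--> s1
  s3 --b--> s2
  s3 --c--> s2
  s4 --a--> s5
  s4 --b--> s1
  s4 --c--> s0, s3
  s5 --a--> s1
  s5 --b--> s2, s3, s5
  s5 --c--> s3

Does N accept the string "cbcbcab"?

accepted

Start: {s0}
read c: {s2, s5}
read b: {s0, s2, s3, s5}
read c: {s2, s3, s5}
read b: {s0, s2, s3, s5}
read c: {s2, s3, s5}
read a: {s1, s5}
read b: {s2, s3, s4, s5}
Reachable ∩ accepting = {s4} — nonempty.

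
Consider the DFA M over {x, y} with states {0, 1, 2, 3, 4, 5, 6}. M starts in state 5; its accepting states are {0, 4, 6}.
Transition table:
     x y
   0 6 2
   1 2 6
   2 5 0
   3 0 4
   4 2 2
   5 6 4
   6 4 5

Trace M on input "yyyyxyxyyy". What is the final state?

0

5 --y--> 4
4 --y--> 2
2 --y--> 0
0 --y--> 2
2 --x--> 5
5 --y--> 4
4 --x--> 2
2 --y--> 0
0 --y--> 2
2 --y--> 0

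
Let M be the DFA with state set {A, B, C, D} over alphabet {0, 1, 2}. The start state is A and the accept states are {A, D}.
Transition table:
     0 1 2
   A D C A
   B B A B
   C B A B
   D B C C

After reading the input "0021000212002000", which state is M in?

B

A --0--> D
D --0--> B
B --2--> B
B --1--> A
A --0--> D
D --0--> B
B --0--> B
B --2--> B
B --1--> A
A --2--> A
A --0--> D
D --0--> B
B --2--> B
B --0--> B
B --0--> B
B --0--> B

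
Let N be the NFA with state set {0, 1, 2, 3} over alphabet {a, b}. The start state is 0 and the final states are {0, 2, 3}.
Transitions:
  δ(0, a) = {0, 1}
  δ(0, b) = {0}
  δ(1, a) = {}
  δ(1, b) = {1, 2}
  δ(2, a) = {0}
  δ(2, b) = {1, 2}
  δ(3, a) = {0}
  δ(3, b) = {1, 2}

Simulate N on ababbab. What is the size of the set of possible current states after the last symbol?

3

Start: {0}
read a: {0, 1}
read b: {0, 1, 2}
read a: {0, 1}
read b: {0, 1, 2}
read b: {0, 1, 2}
read a: {0, 1}
read b: {0, 1, 2}
Final reachable set {0, 1, 2} has 3 states.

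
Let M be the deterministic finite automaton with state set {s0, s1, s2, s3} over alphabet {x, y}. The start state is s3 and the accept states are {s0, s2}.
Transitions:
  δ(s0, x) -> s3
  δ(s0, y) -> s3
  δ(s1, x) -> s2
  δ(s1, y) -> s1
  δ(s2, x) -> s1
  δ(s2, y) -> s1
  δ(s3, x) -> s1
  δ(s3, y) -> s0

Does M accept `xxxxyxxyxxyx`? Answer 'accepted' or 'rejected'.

accepted

s3 --x--> s1
s1 --x--> s2
s2 --x--> s1
s1 --x--> s2
s2 --y--> s1
s1 --x--> s2
s2 --x--> s1
s1 --y--> s1
s1 --x--> s2
s2 --x--> s1
s1 --y--> s1
s1 --x--> s2
End in state s2, which is an accepting state.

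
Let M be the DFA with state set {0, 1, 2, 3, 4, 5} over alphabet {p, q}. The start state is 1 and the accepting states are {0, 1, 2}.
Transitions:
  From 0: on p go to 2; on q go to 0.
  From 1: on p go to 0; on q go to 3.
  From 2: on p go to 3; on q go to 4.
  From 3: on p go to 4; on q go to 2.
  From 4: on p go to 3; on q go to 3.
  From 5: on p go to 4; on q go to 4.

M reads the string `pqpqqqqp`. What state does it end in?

3

1 --p--> 0
0 --q--> 0
0 --p--> 2
2 --q--> 4
4 --q--> 3
3 --q--> 2
2 --q--> 4
4 --p--> 3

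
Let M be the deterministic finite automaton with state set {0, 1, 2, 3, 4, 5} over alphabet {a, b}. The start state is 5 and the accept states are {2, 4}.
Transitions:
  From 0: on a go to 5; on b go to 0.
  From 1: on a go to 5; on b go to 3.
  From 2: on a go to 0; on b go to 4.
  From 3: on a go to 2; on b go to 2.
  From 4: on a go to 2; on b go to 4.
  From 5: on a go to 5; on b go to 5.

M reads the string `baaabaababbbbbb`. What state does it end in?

5 --b--> 5
5 --a--> 5
5 --a--> 5
5 --a--> 5
5 --b--> 5
5 --a--> 5
5 --a--> 5
5 --b--> 5
5 --a--> 5
5 --b--> 5
5 --b--> 5
5 --b--> 5
5 --b--> 5
5 --b--> 5
5 --b--> 5

5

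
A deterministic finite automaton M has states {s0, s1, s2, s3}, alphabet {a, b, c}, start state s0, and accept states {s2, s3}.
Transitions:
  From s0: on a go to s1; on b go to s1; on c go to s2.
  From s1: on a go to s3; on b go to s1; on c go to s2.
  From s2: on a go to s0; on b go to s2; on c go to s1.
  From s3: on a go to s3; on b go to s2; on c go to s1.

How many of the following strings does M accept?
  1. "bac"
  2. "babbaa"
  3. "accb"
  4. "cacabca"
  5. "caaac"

"bac": rejected
"babbaa": rejected
"accb": rejected
"cacabca": rejected
"caaac": rejected

0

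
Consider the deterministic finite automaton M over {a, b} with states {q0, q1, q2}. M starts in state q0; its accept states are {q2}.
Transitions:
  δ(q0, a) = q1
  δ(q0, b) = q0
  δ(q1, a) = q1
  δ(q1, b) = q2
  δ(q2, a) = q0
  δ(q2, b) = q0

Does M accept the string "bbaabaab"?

accepted

q0 --b--> q0
q0 --b--> q0
q0 --a--> q1
q1 --a--> q1
q1 --b--> q2
q2 --a--> q0
q0 --a--> q1
q1 --b--> q2
End in state q2, which is an accepting state.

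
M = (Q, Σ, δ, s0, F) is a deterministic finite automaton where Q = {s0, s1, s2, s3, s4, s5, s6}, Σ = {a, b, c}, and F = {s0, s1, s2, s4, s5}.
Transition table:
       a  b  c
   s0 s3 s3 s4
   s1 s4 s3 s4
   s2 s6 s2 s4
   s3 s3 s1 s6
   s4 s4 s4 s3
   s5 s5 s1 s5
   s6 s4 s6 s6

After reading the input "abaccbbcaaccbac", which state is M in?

s3

s0 --a--> s3
s3 --b--> s1
s1 --a--> s4
s4 --c--> s3
s3 --c--> s6
s6 --b--> s6
s6 --b--> s6
s6 --c--> s6
s6 --a--> s4
s4 --a--> s4
s4 --c--> s3
s3 --c--> s6
s6 --b--> s6
s6 --a--> s4
s4 --c--> s3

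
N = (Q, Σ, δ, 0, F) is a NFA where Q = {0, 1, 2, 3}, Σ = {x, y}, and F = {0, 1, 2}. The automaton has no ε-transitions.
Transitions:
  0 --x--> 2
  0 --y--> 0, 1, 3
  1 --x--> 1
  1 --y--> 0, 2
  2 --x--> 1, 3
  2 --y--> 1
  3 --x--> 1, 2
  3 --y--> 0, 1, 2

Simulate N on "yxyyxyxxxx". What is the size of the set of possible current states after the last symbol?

3

Start: {0}
read y: {0, 1, 3}
read x: {1, 2}
read y: {0, 1, 2}
read y: {0, 1, 2, 3}
read x: {1, 2, 3}
read y: {0, 1, 2}
read x: {1, 2, 3}
read x: {1, 2, 3}
read x: {1, 2, 3}
read x: {1, 2, 3}
Final reachable set {1, 2, 3} has 3 states.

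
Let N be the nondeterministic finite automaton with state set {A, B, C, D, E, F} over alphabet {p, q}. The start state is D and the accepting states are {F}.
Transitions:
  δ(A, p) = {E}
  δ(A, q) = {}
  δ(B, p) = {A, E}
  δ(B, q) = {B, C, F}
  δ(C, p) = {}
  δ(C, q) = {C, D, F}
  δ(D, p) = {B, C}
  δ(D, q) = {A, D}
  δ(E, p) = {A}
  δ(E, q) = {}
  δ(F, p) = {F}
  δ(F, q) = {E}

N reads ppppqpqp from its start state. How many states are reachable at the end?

0

Start: {D}
read p: {B, C}
read p: {A, E}
read p: {A, E}
read p: {A, E}
read q: {}
The reachable set is empty and stays empty for the remaining 3 symbols.
Final reachable set {} has 0 states.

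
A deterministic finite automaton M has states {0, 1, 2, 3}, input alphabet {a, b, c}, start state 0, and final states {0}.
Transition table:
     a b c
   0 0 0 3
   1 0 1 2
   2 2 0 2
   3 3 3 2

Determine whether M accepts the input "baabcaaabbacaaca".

0 --b--> 0
0 --a--> 0
0 --a--> 0
0 --b--> 0
0 --c--> 3
3 --a--> 3
3 --a--> 3
3 --a--> 3
3 --b--> 3
3 --b--> 3
3 --a--> 3
3 --c--> 2
2 --a--> 2
2 --a--> 2
2 --c--> 2
2 --a--> 2
End in state 2, which is not an accepting state.

rejected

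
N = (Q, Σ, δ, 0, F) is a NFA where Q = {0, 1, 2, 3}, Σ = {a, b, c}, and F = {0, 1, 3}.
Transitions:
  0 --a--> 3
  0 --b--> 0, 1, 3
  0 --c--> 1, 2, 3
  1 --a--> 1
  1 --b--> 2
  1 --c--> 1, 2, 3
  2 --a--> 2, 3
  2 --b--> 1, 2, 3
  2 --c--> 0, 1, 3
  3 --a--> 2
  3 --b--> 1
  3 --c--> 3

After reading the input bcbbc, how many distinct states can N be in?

4

Start: {0}
read b: {0, 1, 3}
read c: {1, 2, 3}
read b: {1, 2, 3}
read b: {1, 2, 3}
read c: {0, 1, 2, 3}
Final reachable set {0, 1, 2, 3} has 4 states.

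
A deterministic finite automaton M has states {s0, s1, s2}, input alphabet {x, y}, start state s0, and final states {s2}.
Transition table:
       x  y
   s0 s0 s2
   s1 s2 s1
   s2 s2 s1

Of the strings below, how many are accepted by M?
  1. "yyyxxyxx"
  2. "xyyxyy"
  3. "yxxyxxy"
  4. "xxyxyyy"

"yyyxxyxx": accepted
"xyyxyy": rejected
"yxxyxxy": rejected
"xxyxyyy": rejected

1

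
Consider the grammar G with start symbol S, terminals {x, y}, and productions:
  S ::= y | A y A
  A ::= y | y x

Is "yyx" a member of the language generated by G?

no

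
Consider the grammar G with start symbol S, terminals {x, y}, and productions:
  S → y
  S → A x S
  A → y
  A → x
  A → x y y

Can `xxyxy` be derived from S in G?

S ⇒ AxS ⇒ xxS ⇒ xxAxS ⇒ xxyxS ⇒ xxyxy

yes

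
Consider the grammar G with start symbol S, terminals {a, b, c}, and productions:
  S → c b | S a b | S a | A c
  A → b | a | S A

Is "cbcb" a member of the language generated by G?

no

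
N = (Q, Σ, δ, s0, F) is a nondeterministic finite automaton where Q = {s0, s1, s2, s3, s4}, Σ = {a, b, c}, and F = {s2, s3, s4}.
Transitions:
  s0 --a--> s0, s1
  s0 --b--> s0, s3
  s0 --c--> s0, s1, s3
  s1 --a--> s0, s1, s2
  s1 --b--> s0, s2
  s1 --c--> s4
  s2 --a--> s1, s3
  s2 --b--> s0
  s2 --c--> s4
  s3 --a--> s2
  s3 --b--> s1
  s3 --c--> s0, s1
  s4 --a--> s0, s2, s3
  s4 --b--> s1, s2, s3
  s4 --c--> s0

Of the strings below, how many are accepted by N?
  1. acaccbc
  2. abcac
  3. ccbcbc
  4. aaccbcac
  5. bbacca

acaccbc: accepted
abcac: accepted
ccbcbc: accepted
aaccbcac: accepted
bbacca: accepted

5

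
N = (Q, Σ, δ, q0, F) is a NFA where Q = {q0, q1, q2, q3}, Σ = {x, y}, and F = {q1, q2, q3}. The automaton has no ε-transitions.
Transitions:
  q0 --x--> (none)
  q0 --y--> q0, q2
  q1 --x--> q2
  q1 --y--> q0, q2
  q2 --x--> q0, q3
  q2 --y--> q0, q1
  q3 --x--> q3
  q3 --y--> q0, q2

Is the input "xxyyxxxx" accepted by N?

rejected

Start: {q0}
read x: {}
The reachable set is empty and stays empty for the remaining 7 symbols.
Reachable ∩ accepting = {} — empty.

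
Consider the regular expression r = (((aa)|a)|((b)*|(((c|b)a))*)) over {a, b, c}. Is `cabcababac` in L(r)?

no

Neither ((aa)|a) nor ((b)*|(((c|b)a))*) matches cabcababac.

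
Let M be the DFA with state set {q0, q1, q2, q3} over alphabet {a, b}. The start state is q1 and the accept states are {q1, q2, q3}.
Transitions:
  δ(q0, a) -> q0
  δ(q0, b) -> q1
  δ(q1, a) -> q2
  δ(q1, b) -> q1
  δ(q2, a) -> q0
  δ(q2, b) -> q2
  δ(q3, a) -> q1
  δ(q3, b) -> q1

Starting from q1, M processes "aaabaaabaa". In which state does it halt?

q0

q1 --a--> q2
q2 --a--> q0
q0 --a--> q0
q0 --b--> q1
q1 --a--> q2
q2 --a--> q0
q0 --a--> q0
q0 --b--> q1
q1 --a--> q2
q2 --a--> q0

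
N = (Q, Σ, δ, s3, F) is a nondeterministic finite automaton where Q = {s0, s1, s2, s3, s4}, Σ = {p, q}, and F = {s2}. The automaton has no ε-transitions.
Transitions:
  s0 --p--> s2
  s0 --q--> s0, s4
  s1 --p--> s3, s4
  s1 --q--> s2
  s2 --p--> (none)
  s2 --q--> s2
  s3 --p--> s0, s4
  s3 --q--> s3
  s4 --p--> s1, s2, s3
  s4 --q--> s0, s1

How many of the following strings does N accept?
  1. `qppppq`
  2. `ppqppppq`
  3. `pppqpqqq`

3

`qppppq`: accepted
`ppqppppq`: accepted
`pppqpqqq`: accepted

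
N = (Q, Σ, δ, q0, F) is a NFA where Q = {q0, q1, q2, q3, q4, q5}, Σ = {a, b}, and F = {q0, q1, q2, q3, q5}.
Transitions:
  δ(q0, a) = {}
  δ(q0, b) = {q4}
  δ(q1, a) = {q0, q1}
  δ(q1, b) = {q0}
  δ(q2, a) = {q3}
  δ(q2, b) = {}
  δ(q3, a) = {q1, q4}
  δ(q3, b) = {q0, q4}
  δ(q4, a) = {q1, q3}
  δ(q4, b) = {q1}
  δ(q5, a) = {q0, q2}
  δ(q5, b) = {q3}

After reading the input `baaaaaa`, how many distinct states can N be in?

Start: {q0}
read b: {q4}
read a: {q1, q3}
read a: {q0, q1, q4}
read a: {q0, q1, q3}
read a: {q0, q1, q4}
read a: {q0, q1, q3}
read a: {q0, q1, q4}
Final reachable set {q0, q1, q4} has 3 states.

3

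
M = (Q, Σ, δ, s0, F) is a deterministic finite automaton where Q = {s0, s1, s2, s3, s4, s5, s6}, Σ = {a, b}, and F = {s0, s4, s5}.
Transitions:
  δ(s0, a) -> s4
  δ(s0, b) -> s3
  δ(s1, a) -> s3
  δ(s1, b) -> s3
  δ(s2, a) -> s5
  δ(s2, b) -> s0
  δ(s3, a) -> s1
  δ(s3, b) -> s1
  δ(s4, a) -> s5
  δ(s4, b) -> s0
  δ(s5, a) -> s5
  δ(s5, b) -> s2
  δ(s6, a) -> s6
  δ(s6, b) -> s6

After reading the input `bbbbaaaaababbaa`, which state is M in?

s3

s0 --b--> s3
s3 --b--> s1
s1 --b--> s3
s3 --b--> s1
s1 --a--> s3
s3 --a--> s1
s1 --a--> s3
s3 --a--> s1
s1 --a--> s3
s3 --b--> s1
s1 --a--> s3
s3 --b--> s1
s1 --b--> s3
s3 --a--> s1
s1 --a--> s3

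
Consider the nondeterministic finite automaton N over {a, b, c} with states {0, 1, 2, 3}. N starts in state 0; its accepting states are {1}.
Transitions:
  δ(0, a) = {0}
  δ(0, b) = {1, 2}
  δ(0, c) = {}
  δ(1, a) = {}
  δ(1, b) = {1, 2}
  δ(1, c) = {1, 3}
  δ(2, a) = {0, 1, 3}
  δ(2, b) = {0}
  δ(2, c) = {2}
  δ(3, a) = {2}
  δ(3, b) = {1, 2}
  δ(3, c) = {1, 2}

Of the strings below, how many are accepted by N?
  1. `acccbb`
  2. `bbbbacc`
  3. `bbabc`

`acccbb`: rejected
`bbbbacc`: accepted
`bbabc`: accepted

2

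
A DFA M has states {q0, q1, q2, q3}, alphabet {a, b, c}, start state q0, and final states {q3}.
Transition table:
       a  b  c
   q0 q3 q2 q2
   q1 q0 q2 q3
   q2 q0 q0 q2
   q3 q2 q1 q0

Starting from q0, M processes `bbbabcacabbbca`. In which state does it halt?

q0

q0 --b--> q2
q2 --b--> q0
q0 --b--> q2
q2 --a--> q0
q0 --b--> q2
q2 --c--> q2
q2 --a--> q0
q0 --c--> q2
q2 --a--> q0
q0 --b--> q2
q2 --b--> q0
q0 --b--> q2
q2 --c--> q2
q2 --a--> q0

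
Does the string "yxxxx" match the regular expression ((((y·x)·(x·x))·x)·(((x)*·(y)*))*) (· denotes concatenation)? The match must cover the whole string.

Split as yxxxx·ε: (((y·x)·(x·x))·x) matches yxxxx and (((x)*·(y)*))* matches ε.

yes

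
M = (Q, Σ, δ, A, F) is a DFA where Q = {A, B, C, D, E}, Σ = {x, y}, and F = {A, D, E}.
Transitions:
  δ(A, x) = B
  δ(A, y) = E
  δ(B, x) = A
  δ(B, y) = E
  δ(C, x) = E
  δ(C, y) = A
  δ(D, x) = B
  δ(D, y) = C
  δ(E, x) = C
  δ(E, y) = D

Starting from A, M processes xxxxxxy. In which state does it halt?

A --x--> B
B --x--> A
A --x--> B
B --x--> A
A --x--> B
B --x--> A
A --y--> E

E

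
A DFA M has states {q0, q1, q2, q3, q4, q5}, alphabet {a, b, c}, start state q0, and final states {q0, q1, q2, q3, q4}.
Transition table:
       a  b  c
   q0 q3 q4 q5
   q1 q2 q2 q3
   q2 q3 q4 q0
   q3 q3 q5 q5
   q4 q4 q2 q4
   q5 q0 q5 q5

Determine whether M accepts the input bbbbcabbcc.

rejected

q0 --b--> q4
q4 --b--> q2
q2 --b--> q4
q4 --b--> q2
q2 --c--> q0
q0 --a--> q3
q3 --b--> q5
q5 --b--> q5
q5 --c--> q5
q5 --c--> q5
End in state q5, which is not an accepting state.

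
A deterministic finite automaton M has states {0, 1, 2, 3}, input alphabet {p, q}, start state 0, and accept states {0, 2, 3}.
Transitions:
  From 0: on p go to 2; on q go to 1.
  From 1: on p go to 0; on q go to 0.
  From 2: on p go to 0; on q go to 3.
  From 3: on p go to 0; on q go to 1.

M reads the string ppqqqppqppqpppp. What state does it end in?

2

0 --p--> 2
2 --p--> 0
0 --q--> 1
1 --q--> 0
0 --q--> 1
1 --p--> 0
0 --p--> 2
2 --q--> 3
3 --p--> 0
0 --p--> 2
2 --q--> 3
3 --p--> 0
0 --p--> 2
2 --p--> 0
0 --p--> 2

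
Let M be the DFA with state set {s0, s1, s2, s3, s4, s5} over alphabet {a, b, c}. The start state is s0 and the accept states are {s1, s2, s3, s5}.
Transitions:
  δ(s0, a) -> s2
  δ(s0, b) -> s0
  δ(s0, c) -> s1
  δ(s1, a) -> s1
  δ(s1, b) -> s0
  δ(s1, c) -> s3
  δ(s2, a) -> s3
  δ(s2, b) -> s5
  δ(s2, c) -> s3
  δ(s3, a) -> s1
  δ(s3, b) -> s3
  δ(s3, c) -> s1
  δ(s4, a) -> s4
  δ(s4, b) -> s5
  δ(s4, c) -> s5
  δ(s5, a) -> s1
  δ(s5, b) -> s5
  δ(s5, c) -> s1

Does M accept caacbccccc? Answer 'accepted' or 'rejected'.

accepted

s0 --c--> s1
s1 --a--> s1
s1 --a--> s1
s1 --c--> s3
s3 --b--> s3
s3 --c--> s1
s1 --c--> s3
s3 --c--> s1
s1 --c--> s3
s3 --c--> s1
End in state s1, which is an accepting state.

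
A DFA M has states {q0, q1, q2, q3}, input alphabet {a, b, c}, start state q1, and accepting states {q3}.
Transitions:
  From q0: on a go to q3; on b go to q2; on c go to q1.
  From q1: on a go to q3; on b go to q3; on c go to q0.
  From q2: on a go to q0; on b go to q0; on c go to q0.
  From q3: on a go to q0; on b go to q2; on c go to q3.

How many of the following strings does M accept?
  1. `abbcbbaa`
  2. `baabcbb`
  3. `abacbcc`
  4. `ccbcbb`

2

`abbcbbaa`: accepted
`baabcbb`: rejected
`abacbcc`: accepted
`ccbcbb`: rejected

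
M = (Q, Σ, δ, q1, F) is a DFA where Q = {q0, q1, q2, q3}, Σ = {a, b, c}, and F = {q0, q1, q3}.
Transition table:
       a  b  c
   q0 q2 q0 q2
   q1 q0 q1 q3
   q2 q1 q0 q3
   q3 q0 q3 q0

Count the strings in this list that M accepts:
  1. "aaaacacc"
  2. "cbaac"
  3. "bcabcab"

"aaaacacc": accepted
"cbaac": accepted
"bcabcab": accepted

3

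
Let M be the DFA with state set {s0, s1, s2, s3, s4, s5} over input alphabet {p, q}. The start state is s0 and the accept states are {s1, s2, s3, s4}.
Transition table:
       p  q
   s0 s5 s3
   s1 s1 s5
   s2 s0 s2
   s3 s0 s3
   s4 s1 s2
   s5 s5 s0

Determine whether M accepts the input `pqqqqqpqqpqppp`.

rejected

s0 --p--> s5
s5 --q--> s0
s0 --q--> s3
s3 --q--> s3
s3 --q--> s3
s3 --q--> s3
s3 --p--> s0
s0 --q--> s3
s3 --q--> s3
s3 --p--> s0
s0 --q--> s3
s3 --p--> s0
s0 --p--> s5
s5 --p--> s5
End in state s5, which is not an accepting state.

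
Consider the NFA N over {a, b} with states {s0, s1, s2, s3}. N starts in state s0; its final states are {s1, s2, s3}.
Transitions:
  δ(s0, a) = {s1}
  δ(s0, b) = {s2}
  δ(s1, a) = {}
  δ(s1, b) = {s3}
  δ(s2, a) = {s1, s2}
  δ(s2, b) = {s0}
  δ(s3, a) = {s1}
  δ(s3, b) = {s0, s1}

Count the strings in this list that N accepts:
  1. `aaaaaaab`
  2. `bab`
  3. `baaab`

2

`aaaaaaab`: rejected
`bab`: accepted
`baaab`: accepted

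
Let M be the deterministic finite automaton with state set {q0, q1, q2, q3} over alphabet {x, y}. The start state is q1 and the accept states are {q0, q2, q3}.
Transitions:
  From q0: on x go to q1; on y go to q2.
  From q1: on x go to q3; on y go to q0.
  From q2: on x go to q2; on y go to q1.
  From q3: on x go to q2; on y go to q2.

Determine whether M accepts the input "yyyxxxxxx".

accepted

q1 --y--> q0
q0 --y--> q2
q2 --y--> q1
q1 --x--> q3
q3 --x--> q2
q2 --x--> q2
q2 --x--> q2
q2 --x--> q2
q2 --x--> q2
End in state q2, which is an accepting state.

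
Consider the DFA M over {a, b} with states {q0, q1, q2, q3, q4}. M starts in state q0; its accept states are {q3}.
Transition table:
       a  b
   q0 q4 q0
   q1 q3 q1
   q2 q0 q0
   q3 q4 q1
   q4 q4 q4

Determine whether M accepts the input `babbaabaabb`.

rejected

q0 --b--> q0
q0 --a--> q4
q4 --b--> q4
q4 --b--> q4
q4 --a--> q4
q4 --a--> q4
q4 --b--> q4
q4 --a--> q4
q4 --a--> q4
q4 --b--> q4
q4 --b--> q4
End in state q4, which is not an accepting state.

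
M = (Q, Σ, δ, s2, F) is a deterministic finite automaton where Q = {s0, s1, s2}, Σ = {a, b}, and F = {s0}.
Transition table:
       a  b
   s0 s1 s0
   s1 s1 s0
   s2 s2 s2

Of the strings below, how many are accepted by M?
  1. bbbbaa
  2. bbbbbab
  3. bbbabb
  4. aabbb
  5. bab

0

bbbbaa: rejected
bbbbbab: rejected
bbbabb: rejected
aabbb: rejected
bab: rejected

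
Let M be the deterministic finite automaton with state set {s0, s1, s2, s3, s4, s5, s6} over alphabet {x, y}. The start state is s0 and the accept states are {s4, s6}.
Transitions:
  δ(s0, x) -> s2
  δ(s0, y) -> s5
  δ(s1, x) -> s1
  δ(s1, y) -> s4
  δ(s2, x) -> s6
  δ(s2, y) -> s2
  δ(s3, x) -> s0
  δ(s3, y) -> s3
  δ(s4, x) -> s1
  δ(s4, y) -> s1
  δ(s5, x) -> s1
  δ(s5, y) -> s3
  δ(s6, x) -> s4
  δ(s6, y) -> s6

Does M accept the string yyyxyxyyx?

rejected

s0 --y--> s5
s5 --y--> s3
s3 --y--> s3
s3 --x--> s0
s0 --y--> s5
s5 --x--> s1
s1 --y--> s4
s4 --y--> s1
s1 --x--> s1
End in state s1, which is not an accepting state.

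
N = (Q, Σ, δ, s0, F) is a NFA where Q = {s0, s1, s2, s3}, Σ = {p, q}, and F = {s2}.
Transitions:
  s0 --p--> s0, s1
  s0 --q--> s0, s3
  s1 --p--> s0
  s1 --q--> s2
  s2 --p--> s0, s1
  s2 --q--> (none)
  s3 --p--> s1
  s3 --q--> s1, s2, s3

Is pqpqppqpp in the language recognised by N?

rejected

Start: {s0}
read p: {s0, s1}
read q: {s0, s2, s3}
read p: {s0, s1}
read q: {s0, s2, s3}
read p: {s0, s1}
read p: {s0, s1}
read q: {s0, s2, s3}
read p: {s0, s1}
read p: {s0, s1}
Reachable ∩ accepting = {} — empty.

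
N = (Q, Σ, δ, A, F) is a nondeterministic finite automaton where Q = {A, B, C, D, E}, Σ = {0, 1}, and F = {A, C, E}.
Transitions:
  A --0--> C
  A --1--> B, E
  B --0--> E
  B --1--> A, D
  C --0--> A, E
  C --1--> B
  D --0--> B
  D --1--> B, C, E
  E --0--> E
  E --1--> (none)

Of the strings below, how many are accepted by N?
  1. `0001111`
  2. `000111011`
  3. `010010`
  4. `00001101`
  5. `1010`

3

`0001111`: accepted
`000111011`: accepted
`010010`: rejected
`00001101`: accepted
`1010`: rejected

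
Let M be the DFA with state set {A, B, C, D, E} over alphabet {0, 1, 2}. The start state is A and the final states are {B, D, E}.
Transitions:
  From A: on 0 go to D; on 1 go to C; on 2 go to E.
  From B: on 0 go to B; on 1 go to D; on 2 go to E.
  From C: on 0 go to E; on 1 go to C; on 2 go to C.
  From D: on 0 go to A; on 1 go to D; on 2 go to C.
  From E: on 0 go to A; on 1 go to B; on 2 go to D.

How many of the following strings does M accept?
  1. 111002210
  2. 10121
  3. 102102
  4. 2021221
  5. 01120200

4

111002210: rejected
10121: accepted
102102: accepted
2021221: accepted
01120200: accepted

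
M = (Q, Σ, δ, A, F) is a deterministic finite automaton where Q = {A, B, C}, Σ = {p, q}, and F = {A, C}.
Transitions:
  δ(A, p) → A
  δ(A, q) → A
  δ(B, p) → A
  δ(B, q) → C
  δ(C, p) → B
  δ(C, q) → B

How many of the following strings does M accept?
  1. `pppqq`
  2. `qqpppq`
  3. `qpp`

3

`pppqq`: accepted
`qqpppq`: accepted
`qpp`: accepted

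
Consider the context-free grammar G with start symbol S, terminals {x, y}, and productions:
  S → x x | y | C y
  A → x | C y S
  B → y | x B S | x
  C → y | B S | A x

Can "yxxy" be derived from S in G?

S ⇒ Cy ⇒ BSy ⇒ ySy ⇒ yxxy

yes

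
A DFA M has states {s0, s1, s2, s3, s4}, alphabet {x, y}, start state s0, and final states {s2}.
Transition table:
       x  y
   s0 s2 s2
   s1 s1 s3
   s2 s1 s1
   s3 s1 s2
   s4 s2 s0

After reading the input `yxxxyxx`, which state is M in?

s0 --y--> s2
s2 --x--> s1
s1 --x--> s1
s1 --x--> s1
s1 --y--> s3
s3 --x--> s1
s1 --x--> s1

s1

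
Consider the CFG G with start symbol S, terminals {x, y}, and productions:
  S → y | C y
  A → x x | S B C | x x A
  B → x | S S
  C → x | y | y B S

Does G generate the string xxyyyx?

no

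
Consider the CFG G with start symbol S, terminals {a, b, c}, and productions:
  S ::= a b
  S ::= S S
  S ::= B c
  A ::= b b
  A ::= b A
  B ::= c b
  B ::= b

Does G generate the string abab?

yes

S ⇒ SS ⇒ abS ⇒ abab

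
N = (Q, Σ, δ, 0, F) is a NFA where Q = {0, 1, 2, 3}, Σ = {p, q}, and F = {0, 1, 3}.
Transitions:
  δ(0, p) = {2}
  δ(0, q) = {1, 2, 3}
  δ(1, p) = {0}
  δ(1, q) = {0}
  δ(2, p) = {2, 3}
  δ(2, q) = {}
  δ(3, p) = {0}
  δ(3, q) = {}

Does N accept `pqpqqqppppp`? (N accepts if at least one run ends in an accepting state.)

Start: {0}
read p: {2}
read q: {}
The reachable set is empty and stays empty for the remaining 9 symbols.
Reachable ∩ accepting = {} — empty.

rejected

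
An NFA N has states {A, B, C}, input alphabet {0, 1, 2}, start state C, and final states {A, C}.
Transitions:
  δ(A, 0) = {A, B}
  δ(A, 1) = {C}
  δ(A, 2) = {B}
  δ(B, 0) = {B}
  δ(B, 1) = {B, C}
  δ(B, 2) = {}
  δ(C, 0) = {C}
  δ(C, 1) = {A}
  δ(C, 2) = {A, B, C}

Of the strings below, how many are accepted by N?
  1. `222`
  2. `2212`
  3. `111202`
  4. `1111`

`222`: accepted
`2212`: accepted
`111202`: rejected
`1111`: accepted

3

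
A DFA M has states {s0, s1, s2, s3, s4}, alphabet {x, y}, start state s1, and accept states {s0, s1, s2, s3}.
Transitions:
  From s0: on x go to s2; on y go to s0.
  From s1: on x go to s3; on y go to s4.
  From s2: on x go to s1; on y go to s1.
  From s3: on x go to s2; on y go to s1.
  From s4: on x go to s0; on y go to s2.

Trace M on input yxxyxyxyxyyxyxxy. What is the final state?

s4

s1 --y--> s4
s4 --x--> s0
s0 --x--> s2
s2 --y--> s1
s1 --x--> s3
s3 --y--> s1
s1 --x--> s3
s3 --y--> s1
s1 --x--> s3
s3 --y--> s1
s1 --y--> s4
s4 --x--> s0
s0 --y--> s0
s0 --x--> s2
s2 --x--> s1
s1 --y--> s4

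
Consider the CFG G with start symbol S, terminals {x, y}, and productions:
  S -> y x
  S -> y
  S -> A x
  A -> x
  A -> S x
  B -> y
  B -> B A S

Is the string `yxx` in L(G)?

yes

S ⇒ Ax ⇒ Sxx ⇒ yxx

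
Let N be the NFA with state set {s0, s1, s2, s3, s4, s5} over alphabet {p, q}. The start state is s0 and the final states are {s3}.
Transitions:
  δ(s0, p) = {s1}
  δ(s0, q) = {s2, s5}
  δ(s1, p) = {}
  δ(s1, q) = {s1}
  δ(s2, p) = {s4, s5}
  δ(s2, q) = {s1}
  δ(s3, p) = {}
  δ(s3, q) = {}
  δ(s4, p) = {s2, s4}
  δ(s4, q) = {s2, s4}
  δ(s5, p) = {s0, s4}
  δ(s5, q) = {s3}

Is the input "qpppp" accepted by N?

Start: {s0}
read q: {s2, s5}
read p: {s0, s4, s5}
read p: {s0, s1, s2, s4}
read p: {s1, s2, s4, s5}
read p: {s0, s2, s4, s5}
Reachable ∩ accepting = {} — empty.

rejected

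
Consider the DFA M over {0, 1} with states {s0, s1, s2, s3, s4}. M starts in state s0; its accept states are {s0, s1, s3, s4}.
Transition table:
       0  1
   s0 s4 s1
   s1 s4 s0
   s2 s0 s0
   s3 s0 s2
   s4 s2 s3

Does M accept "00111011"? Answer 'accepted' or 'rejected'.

rejected

s0 --0--> s4
s4 --0--> s2
s2 --1--> s0
s0 --1--> s1
s1 --1--> s0
s0 --0--> s4
s4 --1--> s3
s3 --1--> s2
End in state s2, which is not an accepting state.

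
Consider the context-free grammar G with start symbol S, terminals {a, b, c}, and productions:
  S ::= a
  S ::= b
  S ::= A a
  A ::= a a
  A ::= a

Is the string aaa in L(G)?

S ⇒ Aa ⇒ aaa

yes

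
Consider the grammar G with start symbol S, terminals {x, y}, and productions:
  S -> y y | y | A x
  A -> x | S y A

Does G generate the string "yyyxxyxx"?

yes

S ⇒ Ax ⇒ SyAx ⇒ yyyAx ⇒ yyySyAx ⇒ yyyAxyAx ⇒ yyyxxyAx ⇒ yyyxxyxx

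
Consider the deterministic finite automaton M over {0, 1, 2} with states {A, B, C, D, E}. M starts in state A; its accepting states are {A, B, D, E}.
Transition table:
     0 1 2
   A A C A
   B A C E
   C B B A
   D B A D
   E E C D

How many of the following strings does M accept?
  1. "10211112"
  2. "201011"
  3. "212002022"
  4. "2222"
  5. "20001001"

4

"10211112": accepted
"201011": accepted
"212002022": accepted
"2222": accepted
"20001001": rejected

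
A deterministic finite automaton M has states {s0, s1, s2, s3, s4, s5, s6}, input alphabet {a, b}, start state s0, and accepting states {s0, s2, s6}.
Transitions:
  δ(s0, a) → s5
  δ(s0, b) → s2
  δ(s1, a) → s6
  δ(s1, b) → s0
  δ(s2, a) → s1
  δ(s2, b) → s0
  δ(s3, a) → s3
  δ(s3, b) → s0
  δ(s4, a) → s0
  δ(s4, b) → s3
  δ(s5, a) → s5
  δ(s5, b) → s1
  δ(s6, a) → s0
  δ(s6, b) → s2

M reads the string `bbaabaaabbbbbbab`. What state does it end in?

s1

s0 --b--> s2
s2 --b--> s0
s0 --a--> s5
s5 --a--> s5
s5 --b--> s1
s1 --a--> s6
s6 --a--> s0
s0 --a--> s5
s5 --b--> s1
s1 --b--> s0
s0 --b--> s2
s2 --b--> s0
s0 --b--> s2
s2 --b--> s0
s0 --a--> s5
s5 --b--> s1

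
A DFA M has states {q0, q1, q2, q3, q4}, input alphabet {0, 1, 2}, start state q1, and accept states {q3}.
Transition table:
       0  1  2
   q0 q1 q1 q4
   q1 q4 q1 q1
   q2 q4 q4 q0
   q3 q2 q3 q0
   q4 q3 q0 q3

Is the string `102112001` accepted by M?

q1 --1--> q1
q1 --0--> q4
q4 --2--> q3
q3 --1--> q3
q3 --1--> q3
q3 --2--> q0
q0 --0--> q1
q1 --0--> q4
q4 --1--> q0
End in state q0, which is not an accepting state.

rejected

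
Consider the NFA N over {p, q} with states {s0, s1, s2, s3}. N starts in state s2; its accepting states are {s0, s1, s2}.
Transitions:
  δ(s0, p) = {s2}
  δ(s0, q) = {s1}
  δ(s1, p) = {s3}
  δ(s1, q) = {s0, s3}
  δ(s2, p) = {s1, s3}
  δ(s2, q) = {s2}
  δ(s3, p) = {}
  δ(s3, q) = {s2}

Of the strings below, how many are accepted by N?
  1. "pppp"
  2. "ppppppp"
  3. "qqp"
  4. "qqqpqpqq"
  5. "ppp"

2

"pppp": rejected
"ppppppp": rejected
"qqp": accepted
"qqqpqpqq": accepted
"ppp": rejected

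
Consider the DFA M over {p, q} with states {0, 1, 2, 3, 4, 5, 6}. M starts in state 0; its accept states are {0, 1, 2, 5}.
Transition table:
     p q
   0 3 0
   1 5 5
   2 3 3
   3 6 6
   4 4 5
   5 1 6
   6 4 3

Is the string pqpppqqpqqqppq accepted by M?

0 --p--> 3
3 --q--> 6
6 --p--> 4
4 --p--> 4
4 --p--> 4
4 --q--> 5
5 --q--> 6
6 --p--> 4
4 --q--> 5
5 --q--> 6
6 --q--> 3
3 --p--> 6
6 --p--> 4
4 --q--> 5
End in state 5, which is an accepting state.

accepted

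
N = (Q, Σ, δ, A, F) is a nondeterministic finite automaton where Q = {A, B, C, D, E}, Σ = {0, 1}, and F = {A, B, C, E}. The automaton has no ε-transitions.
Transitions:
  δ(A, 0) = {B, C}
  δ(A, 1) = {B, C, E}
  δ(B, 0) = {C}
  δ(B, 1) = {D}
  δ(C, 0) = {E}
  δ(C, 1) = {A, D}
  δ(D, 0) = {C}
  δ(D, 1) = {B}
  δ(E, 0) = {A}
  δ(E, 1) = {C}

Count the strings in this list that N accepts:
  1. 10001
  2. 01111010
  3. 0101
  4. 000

10001: accepted
01111010: accepted
0101: accepted
000: accepted

4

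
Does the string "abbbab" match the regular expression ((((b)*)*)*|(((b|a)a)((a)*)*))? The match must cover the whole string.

Neither (((b)*)*)* nor (((b|a)a)((a)*)*) matches abbbab.

no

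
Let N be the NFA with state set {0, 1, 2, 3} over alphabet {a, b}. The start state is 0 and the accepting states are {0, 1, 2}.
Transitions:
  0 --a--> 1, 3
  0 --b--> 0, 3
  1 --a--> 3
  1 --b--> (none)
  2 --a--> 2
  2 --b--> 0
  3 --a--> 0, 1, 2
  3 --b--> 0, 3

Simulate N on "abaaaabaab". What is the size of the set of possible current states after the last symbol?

Start: {0}
read a: {1, 3}
read b: {0, 3}
read a: {0, 1, 2, 3}
read a: {0, 1, 2, 3}
read a: {0, 1, 2, 3}
read a: {0, 1, 2, 3}
read b: {0, 3}
read a: {0, 1, 2, 3}
read a: {0, 1, 2, 3}
read b: {0, 3}
Final reachable set {0, 3} has 2 states.

2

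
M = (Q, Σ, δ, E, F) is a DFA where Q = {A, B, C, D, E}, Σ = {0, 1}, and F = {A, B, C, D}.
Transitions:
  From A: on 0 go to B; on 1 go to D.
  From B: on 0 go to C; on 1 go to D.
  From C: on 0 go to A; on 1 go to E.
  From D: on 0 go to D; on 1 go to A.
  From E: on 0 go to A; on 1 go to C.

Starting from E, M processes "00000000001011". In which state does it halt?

D

E --0--> A
A --0--> B
B --0--> C
C --0--> A
A --0--> B
B --0--> C
C --0--> A
A --0--> B
B --0--> C
C --0--> A
A --1--> D
D --0--> D
D --1--> A
A --1--> D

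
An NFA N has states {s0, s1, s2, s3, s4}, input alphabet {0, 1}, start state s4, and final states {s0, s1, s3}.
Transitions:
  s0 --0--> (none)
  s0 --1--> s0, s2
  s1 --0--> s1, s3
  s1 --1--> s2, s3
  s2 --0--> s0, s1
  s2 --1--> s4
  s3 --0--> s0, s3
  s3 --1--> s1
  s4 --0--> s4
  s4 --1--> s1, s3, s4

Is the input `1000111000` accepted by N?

accepted

Start: {s4}
read 1: {s1, s3, s4}
read 0: {s0, s1, s3, s4}
read 0: {s0, s1, s3, s4}
read 0: {s0, s1, s3, s4}
read 1: {s0, s1, s2, s3, s4}
read 1: {s0, s1, s2, s3, s4}
read 1: {s0, s1, s2, s3, s4}
read 0: {s0, s1, s3, s4}
read 0: {s0, s1, s3, s4}
read 0: {s0, s1, s3, s4}
Reachable ∩ accepting = {s0, s1, s3} — nonempty.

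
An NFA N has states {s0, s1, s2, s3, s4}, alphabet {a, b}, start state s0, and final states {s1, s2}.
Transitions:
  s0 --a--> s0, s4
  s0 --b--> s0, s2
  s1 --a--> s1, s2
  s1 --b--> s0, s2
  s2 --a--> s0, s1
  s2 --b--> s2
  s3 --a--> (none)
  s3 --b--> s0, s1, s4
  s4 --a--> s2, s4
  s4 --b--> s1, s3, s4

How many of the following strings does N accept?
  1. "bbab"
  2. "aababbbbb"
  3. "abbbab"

3

"bbab": accepted
"aababbbbb": accepted
"abbbab": accepted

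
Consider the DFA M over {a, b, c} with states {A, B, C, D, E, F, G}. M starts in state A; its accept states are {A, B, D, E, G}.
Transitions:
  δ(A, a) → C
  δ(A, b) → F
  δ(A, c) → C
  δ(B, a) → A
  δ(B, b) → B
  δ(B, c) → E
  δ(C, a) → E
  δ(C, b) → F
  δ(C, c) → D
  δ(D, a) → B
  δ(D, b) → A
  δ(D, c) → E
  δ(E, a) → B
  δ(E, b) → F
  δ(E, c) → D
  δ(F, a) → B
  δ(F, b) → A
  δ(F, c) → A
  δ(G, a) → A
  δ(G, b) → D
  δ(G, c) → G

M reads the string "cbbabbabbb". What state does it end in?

F

A --c--> C
C --b--> F
F --b--> A
A --a--> C
C --b--> F
F --b--> A
A --a--> C
C --b--> F
F --b--> A
A --b--> F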